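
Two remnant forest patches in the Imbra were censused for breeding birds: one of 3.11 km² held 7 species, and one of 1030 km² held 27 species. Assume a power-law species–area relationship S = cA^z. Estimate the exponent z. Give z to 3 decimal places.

Taking logs: ln S = ln c + z ln A, so z = (ln S₂ − ln S₁)/(ln A₂ − ln A₁).
z = ln(27/7) / ln(1030/3.11) = ln(3.857) / ln(331.2) = 1.3499 / 5.8027 = 0.2326

0.233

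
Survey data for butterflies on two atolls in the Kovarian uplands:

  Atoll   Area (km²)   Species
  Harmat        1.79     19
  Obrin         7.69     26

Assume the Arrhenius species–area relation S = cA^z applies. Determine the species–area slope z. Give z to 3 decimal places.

Taking logs: ln S = ln c + z ln A, so z = (ln S₂ − ln S₁)/(ln A₂ − ln A₁).
z = ln(26/19) / ln(7.69/1.79) = ln(1.368) / ln(4.296) = 0.3137 / 1.4577 = 0.2152

0.215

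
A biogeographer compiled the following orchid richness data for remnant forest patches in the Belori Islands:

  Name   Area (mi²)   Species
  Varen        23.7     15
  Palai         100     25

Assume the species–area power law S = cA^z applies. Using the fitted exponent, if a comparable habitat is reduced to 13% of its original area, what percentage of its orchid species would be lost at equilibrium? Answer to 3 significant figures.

51.5%

z = ln(25/15) / ln(100/23.7) = 0.5108 / 1.4397 = 0.3548
S_new/S_old = (A_new/A_old)^z = 0.13^0.3548 = exp(0.3548 × -2.0402) = 0.4849
Fraction lost = 1 − 0.4849 = 0.5151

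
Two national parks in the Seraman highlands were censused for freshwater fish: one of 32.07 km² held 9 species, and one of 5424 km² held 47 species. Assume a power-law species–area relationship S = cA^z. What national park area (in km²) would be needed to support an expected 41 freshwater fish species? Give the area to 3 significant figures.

3550 km²

z = ln(47/9) / ln(5424/32.07) = 1.6529 / 5.1307 = 0.3222
c = 9 / 32.07^0.3222 = 9 / 3.056 = 2.945
A = (41/2.945)^(1/0.3222) ⇒ ln A = ln(13.92)/0.3222 = 8.1747
A = e^8.1747 ≈ 3550 km²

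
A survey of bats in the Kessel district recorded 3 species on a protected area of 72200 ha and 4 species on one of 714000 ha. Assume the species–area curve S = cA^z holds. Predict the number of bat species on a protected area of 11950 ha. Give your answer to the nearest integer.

2

z = ln(4/3) / ln(714000/72200) = 0.2877 / 2.2914 = 0.1255
c = 3 / 72200^0.1255 = 3 / 4.074 = 0.7365
S₃ = 0.7365 × 11950^0.1255 = 0.7365 × 3.25 ≈ 2.394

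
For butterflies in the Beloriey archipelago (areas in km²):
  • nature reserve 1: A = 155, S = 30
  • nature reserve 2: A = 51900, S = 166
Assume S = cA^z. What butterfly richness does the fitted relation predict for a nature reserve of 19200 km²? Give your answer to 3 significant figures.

124

z = ln(166/30) / ln(51900/155) = 1.7108 / 5.8136 = 0.2943
c = 30 / 155^0.2943 = 30 / 4.411 = 6.801
S₃ = 6.801 × 19200^0.2943 = 6.801 × 18.22 ≈ 123.9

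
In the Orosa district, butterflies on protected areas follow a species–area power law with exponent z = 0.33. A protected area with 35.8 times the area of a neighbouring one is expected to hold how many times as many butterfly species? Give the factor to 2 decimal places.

S₂/S₁ = (A₂/A₁)^z = 35.8^0.33
ln(S₂/S₁) = 0.33 × ln 35.8 = 0.33 × 3.5779 = 1.1807
S₂/S₁ = e^1.1807 ≈ 3.257

3.26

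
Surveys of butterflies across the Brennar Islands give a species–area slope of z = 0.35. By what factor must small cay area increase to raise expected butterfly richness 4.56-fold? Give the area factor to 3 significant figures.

76.3

(A₂/A₁)^0.35 = 4.56, so A₂/A₁ = 4.56^(1/0.35) = 4.56^2.857
ln(A₂/A₁) = ln 4.56 / 0.35 = 1.5173 / 0.35 = 4.3352
A₂/A₁ = e^4.3352 ≈ 76.34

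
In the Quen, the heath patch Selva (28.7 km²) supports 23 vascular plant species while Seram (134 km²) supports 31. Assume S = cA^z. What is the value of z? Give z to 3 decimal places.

Taking logs: ln S = ln c + z ln A, so z = (ln S₂ − ln S₁)/(ln A₂ − ln A₁).
z = ln(31/23) / ln(134/28.7) = ln(1.348) / ln(4.669) = 0.2985 / 1.5409 = 0.1937

0.194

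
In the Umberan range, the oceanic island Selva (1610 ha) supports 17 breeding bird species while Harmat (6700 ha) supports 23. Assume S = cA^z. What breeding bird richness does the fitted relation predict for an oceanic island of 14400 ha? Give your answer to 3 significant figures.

z = ln(23/17) / ln(6700/1610) = 0.3023 / 1.4259 = 0.2120
c = 17 / 1610^0.2120 = 17 / 4.785 = 3.553
S₃ = 3.553 × 14400^0.2120 = 3.553 × 7.613 ≈ 27.05

27.1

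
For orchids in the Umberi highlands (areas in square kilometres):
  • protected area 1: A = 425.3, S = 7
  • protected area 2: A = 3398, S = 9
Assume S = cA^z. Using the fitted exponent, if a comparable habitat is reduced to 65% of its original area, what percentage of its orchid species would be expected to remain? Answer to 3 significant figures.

z = ln(9/7) / ln(3398/425.3) = 0.2513 / 2.0781 = 0.1209
S_new/S_old = (A_new/A_old)^z = 0.65^0.1209 = exp(0.1209 × -0.4308) = 0.9492

94.9%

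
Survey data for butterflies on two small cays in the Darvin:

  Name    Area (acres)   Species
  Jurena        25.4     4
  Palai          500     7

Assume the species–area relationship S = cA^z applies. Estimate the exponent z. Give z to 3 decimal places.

Taking logs: ln S = ln c + z ln A, so z = (ln S₂ − ln S₁)/(ln A₂ − ln A₁).
z = ln(7/4) / ln(500/25.4) = ln(1.75) / ln(19.69) = 0.5596 / 2.9799 = 0.1878

0.188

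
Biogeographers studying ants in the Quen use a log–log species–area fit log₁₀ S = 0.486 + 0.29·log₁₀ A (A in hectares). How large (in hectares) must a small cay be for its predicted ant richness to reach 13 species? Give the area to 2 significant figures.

13 = 3.062 × A^0.29  ⇒  A^0.29 = 13/3.062 = 4.246
ln A = ln(4.246) / 0.29 = 1.4459 / 0.29 = 4.9858
A = e^4.9858 ≈ 146.3 hectares

150 hectares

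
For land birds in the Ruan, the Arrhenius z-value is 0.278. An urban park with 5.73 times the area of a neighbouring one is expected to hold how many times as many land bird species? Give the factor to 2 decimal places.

1.62

S₂/S₁ = (A₂/A₁)^z = 5.73^0.278
ln(S₂/S₁) = 0.278 × ln 5.73 = 0.278 × 1.7457 = 0.4853
S₂/S₁ = e^0.4853 ≈ 1.625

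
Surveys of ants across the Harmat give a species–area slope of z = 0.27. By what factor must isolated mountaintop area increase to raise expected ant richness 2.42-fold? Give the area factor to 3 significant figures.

26.4

(A₂/A₁)^0.27 = 2.42, so A₂/A₁ = 2.42^(1/0.27) = 2.42^3.704
ln(A₂/A₁) = ln 2.42 / 0.27 = 0.8838 / 0.27 = 3.2732
A₂/A₁ = e^3.2732 ≈ 26.4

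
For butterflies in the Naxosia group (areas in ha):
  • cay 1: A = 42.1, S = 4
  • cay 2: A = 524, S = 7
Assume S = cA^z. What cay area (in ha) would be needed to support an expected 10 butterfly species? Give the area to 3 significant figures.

2610 ha

z = ln(7/4) / ln(524/42.1) = 0.5596 / 2.5214 = 0.2219
c = 4 / 42.1^0.2219 = 4 / 2.293 = 1.744
A = (10/1.744)^(1/0.2219) ⇒ ln A = ln(5.734)/0.2219 = 7.8686
A = e^7.8686 ≈ 2614 ha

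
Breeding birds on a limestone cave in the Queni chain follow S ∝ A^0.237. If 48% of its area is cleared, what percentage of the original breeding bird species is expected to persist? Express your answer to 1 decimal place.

85.6%

S_new/S_old = (A_new/A_old)^z = 0.52^0.237
= exp(0.237 × ln 0.52) = exp(0.237 × -0.6539) = exp(-0.1550) ≈ 0.8564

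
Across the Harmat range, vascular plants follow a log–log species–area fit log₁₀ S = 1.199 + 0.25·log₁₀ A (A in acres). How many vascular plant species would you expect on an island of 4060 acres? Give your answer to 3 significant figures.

S = 15.81 × 4060^0.25 = 15.81 × 7.982 ≈ 126.2

126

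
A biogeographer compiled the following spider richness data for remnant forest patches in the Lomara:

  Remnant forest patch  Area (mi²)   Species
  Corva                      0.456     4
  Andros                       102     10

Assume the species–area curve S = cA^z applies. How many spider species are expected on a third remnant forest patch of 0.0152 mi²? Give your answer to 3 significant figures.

z = ln(10/4) / ln(102/0.456) = 0.9163 / 5.4102 = 0.1694
c = 4 / 0.456^0.1694 = 4 / 0.8755 = 4.569
S₃ = 4.569 × 0.0152^0.1694 = 4.569 × 0.4921 ≈ 2.248

2.25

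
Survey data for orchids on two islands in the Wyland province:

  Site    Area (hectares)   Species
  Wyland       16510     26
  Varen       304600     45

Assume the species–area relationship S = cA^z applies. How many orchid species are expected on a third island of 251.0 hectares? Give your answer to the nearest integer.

z = ln(45/26) / ln(304600/16510) = 0.5486 / 2.9150 = 0.1882
c = 26 / 16510^0.1882 = 26 / 6.219 = 4.181
S₃ = 4.181 × 251^0.1882 = 4.181 × 2.829 ≈ 11.83

12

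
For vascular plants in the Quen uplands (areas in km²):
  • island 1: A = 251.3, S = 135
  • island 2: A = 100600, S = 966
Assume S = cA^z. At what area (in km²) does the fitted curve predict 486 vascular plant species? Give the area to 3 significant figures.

z = ln(966/135) / ln(100600/251.3) = 1.9679 / 5.9923 = 0.3284
c = 135 / 251.3^0.3284 = 135 / 6.141 = 21.98
A = (486/21.98)^(1/0.3284) ⇒ ln A = ln(22.11)/0.3284 = 9.4271
A = e^9.4271 ≈ 12421 km²

12400 km²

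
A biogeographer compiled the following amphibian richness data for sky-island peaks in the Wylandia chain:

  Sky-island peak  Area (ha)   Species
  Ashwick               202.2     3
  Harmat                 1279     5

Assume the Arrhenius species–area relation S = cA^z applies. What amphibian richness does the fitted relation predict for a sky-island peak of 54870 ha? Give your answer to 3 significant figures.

14.2

z = ln(5/3) / ln(1279/202.2) = 0.5108 / 1.8446 = 0.2769
c = 3 / 202.2^0.2769 = 3 / 4.351 = 0.6896
S₃ = 0.6896 × 54870^0.2769 = 0.6896 × 20.53 ≈ 14.16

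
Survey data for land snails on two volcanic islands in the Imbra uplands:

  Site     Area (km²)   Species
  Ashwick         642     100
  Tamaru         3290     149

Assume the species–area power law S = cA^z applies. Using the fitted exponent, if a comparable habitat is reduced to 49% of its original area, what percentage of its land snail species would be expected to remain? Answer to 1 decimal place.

84.0%

z = ln(149/100) / ln(3290/642) = 0.3988 / 1.6341 = 0.2440
S_new/S_old = (A_new/A_old)^z = 0.49^0.2440 = exp(0.2440 × -0.7133) = 0.8402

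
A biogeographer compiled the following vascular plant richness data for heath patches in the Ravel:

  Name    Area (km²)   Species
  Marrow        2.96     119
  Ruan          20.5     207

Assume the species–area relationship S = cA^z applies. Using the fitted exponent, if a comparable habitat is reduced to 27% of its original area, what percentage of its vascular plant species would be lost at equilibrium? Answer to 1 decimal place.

z = ln(207/119) / ln(20.5/2.96) = 0.5536 / 1.9352 = 0.2861
S_new/S_old = (A_new/A_old)^z = 0.27^0.2861 = exp(0.2861 × -1.3093) = 0.6876
Fraction lost = 1 − 0.6876 = 0.3124

31.2%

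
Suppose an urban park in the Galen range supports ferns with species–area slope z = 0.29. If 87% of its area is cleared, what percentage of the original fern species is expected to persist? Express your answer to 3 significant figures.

55.3%

S_new/S_old = (A_new/A_old)^z = 0.13^0.29
= exp(0.29 × ln 0.13) = exp(0.29 × -2.0402) = exp(-0.5917) ≈ 0.5534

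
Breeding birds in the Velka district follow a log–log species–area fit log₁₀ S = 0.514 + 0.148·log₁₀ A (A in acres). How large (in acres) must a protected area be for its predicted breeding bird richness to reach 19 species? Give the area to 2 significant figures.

19 = 3.266 × A^0.148  ⇒  A^0.148 = 19/3.266 = 5.818
ln A = ln(5.818) / 0.148 = 1.7609 / 0.148 = 11.8980
A = e^11.8980 ≈ 146979 acres

150000 acres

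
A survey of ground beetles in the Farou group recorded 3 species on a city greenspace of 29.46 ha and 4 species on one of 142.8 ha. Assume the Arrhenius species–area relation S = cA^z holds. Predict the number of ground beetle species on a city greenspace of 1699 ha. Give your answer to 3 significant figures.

z = ln(4/3) / ln(142.8/29.46) = 0.2877 / 1.5784 = 0.1823
c = 3 / 29.46^0.1823 = 3 / 1.853 = 1.619
S₃ = 1.619 × 1699^0.1823 = 1.619 × 3.879 ≈ 6.282

6.28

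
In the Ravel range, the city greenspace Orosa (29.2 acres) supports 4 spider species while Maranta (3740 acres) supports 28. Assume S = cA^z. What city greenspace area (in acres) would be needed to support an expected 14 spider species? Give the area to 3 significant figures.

664 acres

z = ln(28/4) / ln(3740/29.2) = 1.9459 / 4.8527 = 0.4010
c = 4 / 29.2^0.4010 = 4 / 3.869 = 1.034
A = (14/1.034)^(1/0.4010) ⇒ ln A = ln(13.54)/0.4010 = 6.4983
A = e^6.4983 ≈ 664 acres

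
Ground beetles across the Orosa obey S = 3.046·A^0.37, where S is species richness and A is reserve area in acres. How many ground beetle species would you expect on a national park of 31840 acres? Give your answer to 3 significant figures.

S = 3.046 × 31840^0.37
ln S = ln 3.046 + 0.37 × ln 31840 = 1.1138 + 0.37 × 10.3685 = 4.9502
S = e^4.9502 ≈ 141.2

141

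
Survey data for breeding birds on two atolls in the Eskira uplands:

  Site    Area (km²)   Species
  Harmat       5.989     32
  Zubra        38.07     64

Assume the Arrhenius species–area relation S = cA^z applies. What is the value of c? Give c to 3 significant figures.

16.4

z = ln(S₂/S₁) / ln(A₂/A₁) = ln(64/32) / ln(38.07/5.989) = 0.6931 / 1.8495 = 0.3748
c = S₁ / A₁^z = 32 / 5.989^0.3748 = 32 / 1.956 = 16.36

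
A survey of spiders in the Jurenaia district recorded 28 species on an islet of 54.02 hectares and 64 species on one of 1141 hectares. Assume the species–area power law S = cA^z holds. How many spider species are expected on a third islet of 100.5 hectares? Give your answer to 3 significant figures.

33.1

z = ln(64/28) / ln(1141/54.02) = 0.8267 / 3.0503 = 0.2710
c = 28 / 54.02^0.2710 = 28 / 2.948 = 9.498
S₃ = 9.498 × 100.5^0.2710 = 9.498 × 3.488 ≈ 33.13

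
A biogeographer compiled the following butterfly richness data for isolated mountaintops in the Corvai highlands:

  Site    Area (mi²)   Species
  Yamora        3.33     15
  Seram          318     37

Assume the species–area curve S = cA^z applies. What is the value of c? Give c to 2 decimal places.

z = ln(S₂/S₁) / ln(A₂/A₁) = ln(37/15) / ln(318/3.33) = 0.9029 / 4.5591 = 0.1980
c = S₁ / A₁^z = 15 / 3.33^0.1980 = 15 / 1.269 = 11.82

11.82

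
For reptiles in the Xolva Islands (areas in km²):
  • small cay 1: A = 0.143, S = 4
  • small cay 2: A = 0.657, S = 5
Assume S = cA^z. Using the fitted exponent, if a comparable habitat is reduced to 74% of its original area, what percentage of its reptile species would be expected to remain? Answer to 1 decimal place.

95.7%

z = ln(5/4) / ln(0.657/0.143) = 0.2231 / 1.5248 = 0.1463
S_new/S_old = (A_new/A_old)^z = 0.74^0.1463 = exp(0.1463 × -0.3011) = 0.9569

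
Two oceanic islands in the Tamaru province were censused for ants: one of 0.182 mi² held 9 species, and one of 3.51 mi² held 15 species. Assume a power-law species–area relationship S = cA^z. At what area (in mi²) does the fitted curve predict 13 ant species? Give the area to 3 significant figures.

z = ln(15/9) / ln(3.51/0.182) = 0.5108 / 2.9594 = 0.1726
c = 9 / 0.182^0.1726 = 9 / 0.7452 = 12.08
A = (13/12.08)^(1/0.1726) ⇒ ln A = ln(1.076)/0.1726 = 0.4266
A = e^0.4266 ≈ 1.532 mi²

1.53 mi²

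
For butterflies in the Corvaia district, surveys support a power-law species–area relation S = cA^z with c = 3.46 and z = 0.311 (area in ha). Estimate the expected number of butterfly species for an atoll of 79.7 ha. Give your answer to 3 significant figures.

S = 3.46 × 79.7^0.311
ln S = ln 3.46 + 0.311 × ln 79.7 = 1.2413 + 0.311 × 4.3783 = 2.6029
S = e^2.6029 ≈ 13.5

13.5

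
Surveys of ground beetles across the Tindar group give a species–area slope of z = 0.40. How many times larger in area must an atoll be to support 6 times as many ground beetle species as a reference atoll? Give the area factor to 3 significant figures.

(A₂/A₁)^0.4 = 6, so A₂/A₁ = 6^(1/0.4) = 6^2.5
ln(A₂/A₁) = ln 6 / 0.4 = 1.7918 / 0.4 = 4.4794
A₂/A₁ = e^4.4794 ≈ 88.18

88.2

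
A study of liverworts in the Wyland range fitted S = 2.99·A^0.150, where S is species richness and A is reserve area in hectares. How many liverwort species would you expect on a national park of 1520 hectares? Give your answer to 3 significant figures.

S = 2.99 × 1520^0.15 = 2.99 × 3.001 ≈ 8.973

8.97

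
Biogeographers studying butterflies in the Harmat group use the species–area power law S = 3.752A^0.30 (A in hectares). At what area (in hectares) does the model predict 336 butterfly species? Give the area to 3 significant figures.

336 = 3.752 × A^0.3  ⇒  A^0.3 = 336/3.752 = 89.55
ln A = ln(89.55) / 0.3 = 4.4948 / 0.3 = 14.9827
A = e^14.9827 ≈ 3213080 hectares

3210000 hectares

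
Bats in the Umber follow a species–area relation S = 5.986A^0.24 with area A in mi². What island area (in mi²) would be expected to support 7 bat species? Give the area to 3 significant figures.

1.92 mi²

7 = 5.986 × A^0.24  ⇒  A^0.24 = 7/5.986 = 1.169
ln A = ln(1.169) / 0.24 = 0.1565 / 0.24 = 0.6520
A = e^0.6520 ≈ 1.919 mi²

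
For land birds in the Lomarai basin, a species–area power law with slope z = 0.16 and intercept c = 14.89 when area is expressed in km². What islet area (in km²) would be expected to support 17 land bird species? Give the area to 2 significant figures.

17 = 14.89 × A^0.16  ⇒  A^0.16 = 17/14.89 = 1.142
ln A = ln(1.142) / 0.16 = 0.1325 / 0.16 = 0.8283
A = e^0.8283 ≈ 2.289 km²

2.3 km²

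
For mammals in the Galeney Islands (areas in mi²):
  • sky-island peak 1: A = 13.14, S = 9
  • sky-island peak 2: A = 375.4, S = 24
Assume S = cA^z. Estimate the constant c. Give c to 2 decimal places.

4.24

z = ln(S₂/S₁) / ln(A₂/A₁) = ln(24/9) / ln(375.4/13.14) = 0.9808 / 3.3523 = 0.2926
c = S₁ / A₁^z = 9 / 13.14^0.2926 = 9 / 2.125 = 4.236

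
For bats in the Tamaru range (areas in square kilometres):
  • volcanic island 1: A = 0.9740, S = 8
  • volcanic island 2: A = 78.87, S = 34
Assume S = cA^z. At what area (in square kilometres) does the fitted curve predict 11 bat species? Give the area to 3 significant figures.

z = ln(34/8) / ln(78.87/0.974) = 1.4469 / 4.3941 = 0.3293
c = 8 / 0.974^0.3293 = 8 / 0.9914 = 8.07
A = (11/8.07)^(1/0.3293) ⇒ ln A = ln(1.363)/0.3293 = 0.9408
A = e^0.9408 ≈ 2.562 square kilometres

2.56 square kilometres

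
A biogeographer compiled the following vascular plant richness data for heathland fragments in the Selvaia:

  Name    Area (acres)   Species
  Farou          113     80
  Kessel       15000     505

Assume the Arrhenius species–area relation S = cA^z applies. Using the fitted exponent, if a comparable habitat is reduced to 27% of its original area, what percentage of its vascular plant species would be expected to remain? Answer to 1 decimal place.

61.0%

z = ln(505/80) / ln(15000/113) = 1.8425 / 4.8884 = 0.3769
S_new/S_old = (A_new/A_old)^z = 0.27^0.3769 = exp(0.3769 × -1.3093) = 0.6105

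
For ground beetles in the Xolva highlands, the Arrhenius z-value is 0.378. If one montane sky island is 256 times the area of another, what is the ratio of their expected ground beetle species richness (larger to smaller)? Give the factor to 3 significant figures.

8.13

S₂/S₁ = (A₂/A₁)^z = 256^0.378
ln(S₂/S₁) = 0.378 × ln 256 = 0.378 × 5.5452 = 2.0961
S₂/S₁ = e^2.0961 ≈ 8.134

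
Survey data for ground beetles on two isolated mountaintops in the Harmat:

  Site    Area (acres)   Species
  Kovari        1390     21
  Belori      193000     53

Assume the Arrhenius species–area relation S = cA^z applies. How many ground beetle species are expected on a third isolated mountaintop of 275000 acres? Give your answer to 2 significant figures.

z = ln(53/21) / ln(193000/1390) = 0.9258 / 4.9334 = 0.1877
c = 21 / 1390^0.1877 = 21 / 3.889 = 5.4
S₃ = 5.4 × 275000^0.1877 = 5.4 × 10.49 ≈ 56.64

57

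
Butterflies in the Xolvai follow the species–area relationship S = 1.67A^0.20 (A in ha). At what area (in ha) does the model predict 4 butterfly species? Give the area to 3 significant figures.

78.8 ha

4 = 1.67 × A^0.2  ⇒  A^0.2 = 4/1.67 = 2.395
ln A = ln(2.395) / 0.2 = 0.8735 / 0.2 = 4.3674
A = e^4.3674 ≈ 78.83 ha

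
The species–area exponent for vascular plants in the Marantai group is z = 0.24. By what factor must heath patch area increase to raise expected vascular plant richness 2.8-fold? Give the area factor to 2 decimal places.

72.97

(A₂/A₁)^0.24 = 2.8, so A₂/A₁ = 2.8^(1/0.24) = 2.8^4.167
ln(A₂/A₁) = ln 2.8 / 0.24 = 1.0296 / 0.24 = 4.2901
A₂/A₁ = e^4.2901 ≈ 72.97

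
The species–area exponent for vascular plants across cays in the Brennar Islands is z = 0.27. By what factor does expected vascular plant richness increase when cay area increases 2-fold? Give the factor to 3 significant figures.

1.21

S₂/S₁ = (A₂/A₁)^z = 2^0.27
ln(S₂/S₁) = 0.27 × ln 2 = 0.27 × 0.6931 = 0.1871
S₂/S₁ = e^0.1871 ≈ 1.206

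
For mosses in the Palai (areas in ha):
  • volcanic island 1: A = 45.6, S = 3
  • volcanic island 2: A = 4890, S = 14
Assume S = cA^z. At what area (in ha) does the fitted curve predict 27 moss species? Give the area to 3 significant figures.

z = ln(14/3) / ln(4890/45.6) = 1.5404 / 4.6750 = 0.3295
c = 3 / 45.6^0.3295 = 3 / 3.521 = 0.8521
A = (27/0.8521)^(1/0.3295) ⇒ ln A = ln(31.69)/0.3295 = 10.4882
A = e^10.4882 ≈ 35889 ha

35900 ha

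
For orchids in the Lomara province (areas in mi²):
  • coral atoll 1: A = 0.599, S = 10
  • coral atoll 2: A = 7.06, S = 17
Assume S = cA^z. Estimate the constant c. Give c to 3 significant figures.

11.2

z = ln(S₂/S₁) / ln(A₂/A₁) = ln(17/10) / ln(7.06/0.599) = 0.5306 / 2.4669 = 0.2151
c = S₁ / A₁^z = 10 / 0.599^0.2151 = 10 / 0.8956 = 11.17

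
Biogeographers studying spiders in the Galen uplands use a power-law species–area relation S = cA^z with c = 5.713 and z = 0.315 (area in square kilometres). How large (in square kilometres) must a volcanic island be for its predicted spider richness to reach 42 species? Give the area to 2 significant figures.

560 square kilometres

42 = 5.713 × A^0.315  ⇒  A^0.315 = 42/5.713 = 7.352
ln A = ln(7.352) / 0.315 = 1.9949 / 0.315 = 6.3331
A = e^6.3331 ≈ 562.9 square kilometres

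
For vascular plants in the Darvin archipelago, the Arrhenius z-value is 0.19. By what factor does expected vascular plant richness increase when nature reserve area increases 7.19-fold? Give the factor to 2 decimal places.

S₂/S₁ = (A₂/A₁)^z = 7.19^0.19
ln(S₂/S₁) = 0.19 × ln 7.19 = 0.19 × 1.9727 = 0.3748
S₂/S₁ = e^0.3748 ≈ 1.455

1.45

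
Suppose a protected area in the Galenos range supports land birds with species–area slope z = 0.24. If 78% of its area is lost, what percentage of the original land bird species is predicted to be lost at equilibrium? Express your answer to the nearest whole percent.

30%

S_new/S_old = (A_new/A_old)^z = 0.22^0.24
= exp(0.24 × ln 0.22) = exp(0.24 × -1.5141) = exp(-0.3634) ≈ 0.6953
Fraction lost = 1 − 0.6953 = 0.3047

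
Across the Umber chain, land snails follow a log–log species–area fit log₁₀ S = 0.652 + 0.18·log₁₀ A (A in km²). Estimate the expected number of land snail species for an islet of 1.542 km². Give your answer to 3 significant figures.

S = 4.487 × 1.542^0.18
ln S = ln 4.487 + 0.18 × ln 1.542 = 1.5013 + 0.18 × 0.4331 = 1.5792
S = e^1.5792 ≈ 4.851

4.85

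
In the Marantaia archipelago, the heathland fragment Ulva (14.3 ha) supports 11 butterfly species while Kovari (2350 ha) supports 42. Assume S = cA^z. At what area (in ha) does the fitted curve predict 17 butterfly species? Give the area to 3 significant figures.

z = ln(42/11) / ln(2350/14.3) = 1.3398 / 5.1019 = 0.2626
c = 11 / 14.3^0.2626 = 11 / 2.011 = 5.47
A = (17/5.47)^(1/0.2626) ⇒ ln A = ln(3.108)/0.2626 = 4.3180
A = e^4.3180 ≈ 75.04 ha

75.0 ha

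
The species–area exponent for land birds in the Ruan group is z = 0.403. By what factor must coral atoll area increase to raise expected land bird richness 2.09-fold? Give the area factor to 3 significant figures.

6.23

(A₂/A₁)^0.403 = 2.09, so A₂/A₁ = 2.09^(1/0.403) = 2.09^2.481
ln(A₂/A₁) = ln 2.09 / 0.403 = 0.7372 / 0.403 = 1.8292
A₂/A₁ = e^1.8292 ≈ 6.229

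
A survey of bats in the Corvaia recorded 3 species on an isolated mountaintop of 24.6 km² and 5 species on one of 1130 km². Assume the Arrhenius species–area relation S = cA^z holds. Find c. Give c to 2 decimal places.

1.96

z = ln(S₂/S₁) / ln(A₂/A₁) = ln(5/3) / ln(1130/24.6) = 0.5108 / 3.8272 = 0.1335
c = S₁ / A₁^z = 3 / 24.6^0.1335 = 3 / 1.533 = 1.956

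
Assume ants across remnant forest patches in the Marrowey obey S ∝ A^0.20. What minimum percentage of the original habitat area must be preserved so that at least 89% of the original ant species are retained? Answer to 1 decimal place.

Need (A_new/A_old)^0.2 = 0.89, so A_new/A_old = 0.89^(1/0.2) = 0.89^5
ln(A_new/A_old) = ln 0.89 / 0.2 = -0.1165 / 0.2 = -0.5827
A_new/A_old = e^-0.5827 ≈ 0.5584

55.8%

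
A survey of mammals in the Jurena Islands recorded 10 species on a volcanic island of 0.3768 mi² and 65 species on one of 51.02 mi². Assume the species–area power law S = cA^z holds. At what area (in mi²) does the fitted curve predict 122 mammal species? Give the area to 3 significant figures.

266 mi²

z = ln(65/10) / ln(51.02/0.3768) = 1.8718 / 4.9083 = 0.3814
c = 10 / 0.3768^0.3814 = 10 / 0.6892 = 14.51
A = (122/14.51)^(1/0.3814) ⇒ ln A = ln(8.408)/0.3814 = 5.5832
A = e^5.5832 ≈ 265.9 mi²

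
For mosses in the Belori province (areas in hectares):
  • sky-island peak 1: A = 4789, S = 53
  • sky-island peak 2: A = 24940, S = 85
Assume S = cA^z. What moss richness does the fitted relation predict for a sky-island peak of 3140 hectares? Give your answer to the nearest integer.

47

z = ln(85/53) / ln(24940/4789) = 0.4724 / 1.6502 = 0.2863
c = 53 / 4789^0.2863 = 53 / 11.31 = 4.686
S₃ = 4.686 × 3140^0.2863 = 4.686 × 10.02 ≈ 46.97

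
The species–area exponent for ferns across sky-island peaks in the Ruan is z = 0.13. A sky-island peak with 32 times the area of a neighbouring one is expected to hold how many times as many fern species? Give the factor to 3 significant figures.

S₂/S₁ = (A₂/A₁)^z = 32^0.13
ln(S₂/S₁) = 0.13 × ln 32 = 0.13 × 3.4657 = 0.4505
S₂/S₁ = e^0.4505 ≈ 1.569

1.57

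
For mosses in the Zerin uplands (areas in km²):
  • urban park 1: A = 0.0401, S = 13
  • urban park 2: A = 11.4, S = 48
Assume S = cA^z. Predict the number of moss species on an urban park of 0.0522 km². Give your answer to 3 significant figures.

13.8

z = ln(48/13) / ln(11.4/0.0401) = 1.3063 / 5.6500 = 0.2312
c = 13 / 0.0401^0.2312 = 13 / 0.4754 = 27.35
S₃ = 27.35 × 0.0522^0.2312 = 27.35 × 0.5053 ≈ 13.82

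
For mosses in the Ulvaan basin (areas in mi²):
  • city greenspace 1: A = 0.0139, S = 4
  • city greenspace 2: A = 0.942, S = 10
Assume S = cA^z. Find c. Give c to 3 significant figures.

10.1

z = ln(S₂/S₁) / ln(A₂/A₁) = ln(10/4) / ln(0.942/0.0139) = 0.9163 / 4.2161 = 0.2173
c = S₁ / A₁^z = 4 / 0.0139^0.2173 = 4 / 0.3948 = 10.13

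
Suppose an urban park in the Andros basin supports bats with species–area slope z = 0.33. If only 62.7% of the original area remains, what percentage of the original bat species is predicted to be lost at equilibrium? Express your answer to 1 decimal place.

S_new/S_old = (A_new/A_old)^z = 0.627^0.33
= exp(0.33 × ln 0.627) = exp(0.33 × -0.4668) = exp(-0.1540) ≈ 0.8572
Fraction lost = 1 − 0.8572 = 0.1428

14.3%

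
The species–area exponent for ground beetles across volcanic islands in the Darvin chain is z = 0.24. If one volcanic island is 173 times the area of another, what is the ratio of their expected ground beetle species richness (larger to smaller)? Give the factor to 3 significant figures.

S₂/S₁ = (A₂/A₁)^z = 173^0.24
ln(S₂/S₁) = 0.24 × ln 173 = 0.24 × 5.1533 = 1.2368
S₂/S₁ = e^1.2368 ≈ 3.445

3.44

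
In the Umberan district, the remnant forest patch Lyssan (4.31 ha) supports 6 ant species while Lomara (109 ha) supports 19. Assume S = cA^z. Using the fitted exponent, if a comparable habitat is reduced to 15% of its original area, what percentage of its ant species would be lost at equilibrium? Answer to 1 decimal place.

z = ln(19/6) / ln(109/4.31) = 1.1527 / 3.2304 = 0.3568
S_new/S_old = (A_new/A_old)^z = 0.15^0.3568 = exp(0.3568 × -1.8971) = 0.5082
Fraction lost = 1 − 0.5082 = 0.4918

49.2%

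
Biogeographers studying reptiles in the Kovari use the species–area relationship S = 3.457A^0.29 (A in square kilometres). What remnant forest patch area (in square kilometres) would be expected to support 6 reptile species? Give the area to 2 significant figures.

6.7 square kilometres

6 = 3.457 × A^0.29  ⇒  A^0.29 = 6/3.457 = 1.736
ln A = ln(1.736) / 0.29 = 0.5514 / 0.29 = 1.9012
A = e^1.9012 ≈ 6.694 square kilometres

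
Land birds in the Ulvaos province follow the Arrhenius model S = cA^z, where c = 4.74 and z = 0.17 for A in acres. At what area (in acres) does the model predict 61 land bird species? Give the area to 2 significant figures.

61 = 4.74 × A^0.17  ⇒  A^0.17 = 61/4.74 = 12.87
ln A = ln(12.87) / 0.17 = 2.5548 / 0.17 = 15.0285
A = e^15.0285 ≈ 3363361 acres

3400000 acres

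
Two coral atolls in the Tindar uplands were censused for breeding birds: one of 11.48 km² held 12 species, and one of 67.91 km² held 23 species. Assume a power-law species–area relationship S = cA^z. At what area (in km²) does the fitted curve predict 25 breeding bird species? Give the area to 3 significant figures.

z = ln(23/12) / ln(67.91/11.48) = 0.6506 / 1.7776 = 0.3660
c = 12 / 11.48^0.3660 = 12 / 2.443 = 4.912
A = (25/4.912)^(1/0.3660) ⇒ ln A = ln(5.09)/0.3660 = 4.4460
A = e^4.4460 ≈ 85.29 km²

85.3 km²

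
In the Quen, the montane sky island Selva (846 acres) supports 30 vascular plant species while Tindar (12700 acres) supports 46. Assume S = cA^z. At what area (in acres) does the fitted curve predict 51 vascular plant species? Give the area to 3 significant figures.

z = ln(46/30) / ln(12700/846) = 0.4274 / 2.7088 = 0.1578
c = 30 / 846^0.1578 = 30 / 2.897 = 10.36
A = (51/10.36)^(1/0.1578) ⇒ ln A = ln(4.925)/0.1578 = 10.1033
A = e^10.1033 ≈ 24423 acres

24400 acres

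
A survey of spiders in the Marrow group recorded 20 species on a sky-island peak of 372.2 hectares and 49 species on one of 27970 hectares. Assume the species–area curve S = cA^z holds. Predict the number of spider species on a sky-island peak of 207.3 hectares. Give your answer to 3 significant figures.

z = ln(49/20) / ln(27970/372.2) = 0.8961 / 4.3195 = 0.2075
c = 20 / 372.2^0.2075 = 20 / 3.414 = 5.858
S₃ = 5.858 × 207.3^0.2075 = 5.858 × 3.024 ≈ 17.71

17.7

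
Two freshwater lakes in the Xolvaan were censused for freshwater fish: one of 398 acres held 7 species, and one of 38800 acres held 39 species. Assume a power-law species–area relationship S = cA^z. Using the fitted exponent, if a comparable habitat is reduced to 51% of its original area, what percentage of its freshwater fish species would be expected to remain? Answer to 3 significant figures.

77.7%

z = ln(39/7) / ln(38800/398) = 1.7177 / 4.5797 = 0.3751
S_new/S_old = (A_new/A_old)^z = 0.51^0.3751 = exp(0.3751 × -0.6733) = 0.7768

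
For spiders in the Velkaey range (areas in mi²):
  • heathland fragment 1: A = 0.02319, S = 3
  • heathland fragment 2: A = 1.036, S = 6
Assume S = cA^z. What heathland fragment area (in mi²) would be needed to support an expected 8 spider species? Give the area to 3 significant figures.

z = ln(6/3) / ln(1.036/0.02319) = 0.6931 / 3.7994 = 0.1824
c = 3 / 0.02319^0.1824 = 3 / 0.5032 = 5.961
A = (8/5.961)^(1/0.1824) ⇒ ln A = ln(1.342)/0.1824 = 1.6123
A = e^1.6123 ≈ 5.014 mi²

5.01 mi²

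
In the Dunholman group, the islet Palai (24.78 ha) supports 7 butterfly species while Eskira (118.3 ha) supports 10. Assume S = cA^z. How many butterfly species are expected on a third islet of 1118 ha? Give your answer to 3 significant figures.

16.7

z = ln(10/7) / ln(118.3/24.78) = 0.3567 / 1.5632 = 0.2282
c = 7 / 24.78^0.2282 = 7 / 2.08 = 3.365
S₃ = 3.365 × 1118^0.2282 = 3.365 × 4.961 ≈ 16.69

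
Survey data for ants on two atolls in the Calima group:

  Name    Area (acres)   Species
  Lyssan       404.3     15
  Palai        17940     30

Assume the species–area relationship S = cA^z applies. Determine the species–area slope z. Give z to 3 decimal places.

Taking logs: ln S = ln c + z ln A, so z = (ln S₂ − ln S₁)/(ln A₂ − ln A₁).
z = ln(30/15) / ln(17940/404.3) = ln(2) / ln(44.37) = 0.6931 / 3.7926 = 0.1828

0.183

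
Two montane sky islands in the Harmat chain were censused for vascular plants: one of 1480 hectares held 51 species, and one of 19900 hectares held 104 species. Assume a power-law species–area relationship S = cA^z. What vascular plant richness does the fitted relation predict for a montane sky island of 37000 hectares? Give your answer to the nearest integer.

123

z = ln(104/51) / ln(19900/1480) = 0.7126 / 2.5987 = 0.2742
c = 51 / 1480^0.2742 = 51 / 7.401 = 6.891
S₃ = 6.891 × 37000^0.2742 = 6.891 × 17.89 ≈ 123.3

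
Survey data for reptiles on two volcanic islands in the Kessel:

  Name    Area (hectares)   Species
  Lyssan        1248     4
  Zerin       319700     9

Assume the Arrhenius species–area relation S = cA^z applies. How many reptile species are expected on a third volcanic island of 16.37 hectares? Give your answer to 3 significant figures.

2.12

z = ln(9/4) / ln(319700/1248) = 0.8109 / 5.5458 = 0.1462
c = 4 / 1248^0.1462 = 4 / 2.836 = 1.41
S₃ = 1.41 × 16.37^0.1462 = 1.41 × 1.505 ≈ 2.122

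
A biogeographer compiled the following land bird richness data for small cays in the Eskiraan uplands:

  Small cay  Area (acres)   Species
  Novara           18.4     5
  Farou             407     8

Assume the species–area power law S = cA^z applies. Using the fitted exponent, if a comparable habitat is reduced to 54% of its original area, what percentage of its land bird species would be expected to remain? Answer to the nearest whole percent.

z = ln(8/5) / ln(407/18.4) = 0.4700 / 3.0965 = 0.1518
S_new/S_old = (A_new/A_old)^z = 0.54^0.1518 = exp(0.1518 × -0.6162) = 0.9107

91%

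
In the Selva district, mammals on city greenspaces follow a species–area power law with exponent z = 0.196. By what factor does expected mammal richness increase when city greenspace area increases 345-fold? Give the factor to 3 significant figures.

S₂/S₁ = (A₂/A₁)^z = 345^0.196
ln(S₂/S₁) = 0.196 × ln 345 = 0.196 × 5.8435 = 1.1453
S₂/S₁ = e^1.1453 ≈ 3.143

3.14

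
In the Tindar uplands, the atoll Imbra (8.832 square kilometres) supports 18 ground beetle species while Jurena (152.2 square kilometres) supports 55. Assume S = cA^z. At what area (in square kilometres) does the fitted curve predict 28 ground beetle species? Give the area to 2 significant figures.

27 square kilometres

z = ln(55/18) / ln(152.2/8.832) = 1.1170 / 2.8468 = 0.3924
c = 18 / 8.832^0.3924 = 18 / 2.351 = 7.657
A = (28/7.657)^(1/0.3924) ⇒ ln A = ln(3.657)/0.3924 = 3.3045
A = e^3.3045 ≈ 27.23 square kilometres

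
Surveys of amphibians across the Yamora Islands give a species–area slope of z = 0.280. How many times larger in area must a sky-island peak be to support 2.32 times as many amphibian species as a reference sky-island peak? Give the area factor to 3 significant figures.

(A₂/A₁)^0.28 = 2.32, so A₂/A₁ = 2.32^(1/0.28) = 2.32^3.571
ln(A₂/A₁) = ln 2.32 / 0.28 = 0.8416 / 0.28 = 3.0056
A₂/A₁ = e^3.0056 ≈ 20.2

20.2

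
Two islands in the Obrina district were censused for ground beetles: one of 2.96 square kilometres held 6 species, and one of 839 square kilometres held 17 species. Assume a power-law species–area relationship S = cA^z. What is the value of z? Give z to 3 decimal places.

0.184

Taking logs: ln S = ln c + z ln A, so z = (ln S₂ − ln S₁)/(ln A₂ − ln A₁).
z = ln(17/6) / ln(839/2.96) = ln(2.833) / ln(283.4) = 1.0415 / 5.6470 = 0.1844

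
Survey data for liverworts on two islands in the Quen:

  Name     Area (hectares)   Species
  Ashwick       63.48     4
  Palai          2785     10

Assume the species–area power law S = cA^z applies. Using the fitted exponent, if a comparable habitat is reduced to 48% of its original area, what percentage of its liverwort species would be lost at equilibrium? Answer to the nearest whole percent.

z = ln(10/4) / ln(2785/63.48) = 0.9163 / 3.7813 = 0.2423
S_new/S_old = (A_new/A_old)^z = 0.48^0.2423 = exp(0.2423 × -0.7340) = 0.8371
Fraction lost = 1 − 0.8371 = 0.1629

16%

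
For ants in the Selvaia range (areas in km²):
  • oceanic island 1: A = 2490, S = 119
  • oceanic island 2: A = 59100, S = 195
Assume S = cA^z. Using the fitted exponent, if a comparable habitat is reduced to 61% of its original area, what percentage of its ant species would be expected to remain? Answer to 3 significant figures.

z = ln(195/119) / ln(59100/2490) = 0.4939 / 3.1669 = 0.1559
S_new/S_old = (A_new/A_old)^z = 0.61^0.1559 = exp(0.1559 × -0.4943) = 0.9258

92.6%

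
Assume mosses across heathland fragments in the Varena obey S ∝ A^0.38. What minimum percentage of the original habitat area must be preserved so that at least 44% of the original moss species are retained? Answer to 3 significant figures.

Need (A_new/A_old)^0.38 = 0.44, so A_new/A_old = 0.44^(1/0.38) = 0.44^2.632
ln(A_new/A_old) = ln 0.44 / 0.38 = -0.8210 / 0.38 = -2.1605
A_new/A_old = e^-2.1605 ≈ 0.1153

11.5%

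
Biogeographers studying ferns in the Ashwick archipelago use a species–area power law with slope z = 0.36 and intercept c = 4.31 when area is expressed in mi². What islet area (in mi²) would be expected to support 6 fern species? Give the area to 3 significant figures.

6 = 4.31 × A^0.36  ⇒  A^0.36 = 6/4.31 = 1.392
ln A = ln(1.392) / 0.36 = 0.3308 / 0.36 = 0.9189
A = e^0.9189 ≈ 2.507 mi²

2.51 mi²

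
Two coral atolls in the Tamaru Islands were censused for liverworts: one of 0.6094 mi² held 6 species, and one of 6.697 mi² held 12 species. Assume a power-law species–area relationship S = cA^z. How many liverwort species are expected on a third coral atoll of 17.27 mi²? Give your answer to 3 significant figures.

z = ln(12/6) / ln(6.697/0.6094) = 0.6931 / 2.3969 = 0.2892
c = 6 / 0.6094^0.2892 = 6 / 0.8666 = 6.924
S₃ = 6.924 × 17.27^0.2892 = 6.924 × 2.279 ≈ 15.78

15.8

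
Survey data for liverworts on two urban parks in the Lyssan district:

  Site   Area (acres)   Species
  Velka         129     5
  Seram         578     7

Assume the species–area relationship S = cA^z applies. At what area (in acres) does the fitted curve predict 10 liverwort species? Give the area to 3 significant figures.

z = ln(7/5) / ln(578/129) = 0.3365 / 1.4998 = 0.2244
c = 5 / 129^0.2244 = 5 / 2.975 = 1.681
A = (10/1.681)^(1/0.2244) ⇒ ln A = ln(5.95)/0.2244 = 7.9494
A = e^7.9494 ≈ 2834 acres

2830 acres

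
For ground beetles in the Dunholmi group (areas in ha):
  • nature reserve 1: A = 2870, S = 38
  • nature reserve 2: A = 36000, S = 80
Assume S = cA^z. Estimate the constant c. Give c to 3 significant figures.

z = ln(S₂/S₁) / ln(A₂/A₁) = ln(80/38) / ln(36000/2870) = 0.7444 / 2.5292 = 0.2943
c = S₁ / A₁^z = 38 / 2870^0.2943 = 38 / 10.42 = 3.648

3.65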